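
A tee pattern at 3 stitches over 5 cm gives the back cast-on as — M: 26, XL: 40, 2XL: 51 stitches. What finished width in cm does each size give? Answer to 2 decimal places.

M 43.33 cm; XL 66.67 cm; 2XL 85.00 cm.

3/5 = 0.6 sts per cm.
M: 26 / 0.6 = 43.333 → 43.33 cm.
XL: 40 / 0.6 = 66.667 → 66.67 cm.
2XL: 51 / 0.6 = 85.000 → 85.00 cm.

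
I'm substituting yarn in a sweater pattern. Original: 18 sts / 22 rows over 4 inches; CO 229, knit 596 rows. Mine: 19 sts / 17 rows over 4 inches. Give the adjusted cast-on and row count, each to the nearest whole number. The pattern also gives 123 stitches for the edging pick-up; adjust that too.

Stitches: 229 × 19/18 = 241.72 → 242.
Rows: 596 × 17/22 = 460.55 → 461.
edging pick-up: 123 × 19/18 = 129.83 → 130.

Cast on 242 stitches; work 461 rows; edging pick-up 130 stitches.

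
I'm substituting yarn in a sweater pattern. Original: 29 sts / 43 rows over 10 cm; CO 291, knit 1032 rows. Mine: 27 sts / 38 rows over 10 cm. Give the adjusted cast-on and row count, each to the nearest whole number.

Stitches: 291 × 27/29 = 270.93 → 271.
Rows: 1032 × 38/43 = 912.00 → 912.

Cast on 271 stitches; work 912 rows.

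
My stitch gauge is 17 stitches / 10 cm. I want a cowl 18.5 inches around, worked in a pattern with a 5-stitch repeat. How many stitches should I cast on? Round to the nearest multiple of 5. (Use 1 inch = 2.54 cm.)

CO 80 sts.

18.5 in = 18.5 × 2.54 = 46.99 cm.
17 / 10 = 1.7 sts/cm.
46.99 × 1.7 = 79.88 sts.
→ 80.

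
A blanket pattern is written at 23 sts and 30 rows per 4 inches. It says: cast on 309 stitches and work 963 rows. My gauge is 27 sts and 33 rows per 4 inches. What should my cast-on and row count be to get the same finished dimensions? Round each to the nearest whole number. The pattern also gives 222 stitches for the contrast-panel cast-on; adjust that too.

Cast on 363 stitches; work 1059 rows; contrast-panel cast-on 261 stitches.

Stitches: 309 × 27/23 = 362.74 → 363.
Rows: 963 × 33/30 = 1059.30 → 1059.
contrast-panel cast-on: 222 × 27/23 = 260.61 → 261.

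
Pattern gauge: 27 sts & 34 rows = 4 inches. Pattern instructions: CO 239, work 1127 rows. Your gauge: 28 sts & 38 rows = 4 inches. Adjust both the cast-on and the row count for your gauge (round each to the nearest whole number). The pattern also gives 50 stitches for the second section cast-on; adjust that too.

Cast on 248 stitches; work 1260 rows; second section cast-on 52 stitches.

Stitches: 239 × 28/27 = 247.85 → 248.
Rows: 1127 × 38/34 = 1259.59 → 1260.
second section cast-on: 50 × 28/27 = 51.85 → 52.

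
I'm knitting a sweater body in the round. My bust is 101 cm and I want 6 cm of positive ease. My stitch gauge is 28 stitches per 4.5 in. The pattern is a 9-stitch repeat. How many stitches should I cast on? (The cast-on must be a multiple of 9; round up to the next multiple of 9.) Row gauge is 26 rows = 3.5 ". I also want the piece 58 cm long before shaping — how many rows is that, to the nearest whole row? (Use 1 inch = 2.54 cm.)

Finished = 101 + 6 = 107 cm.
107 cm × 1/2.54 = 42.13 inches.
28/4.5 = 6.222 sts per in; 42.13 × 6.222 = 262.12 sts.
Next multiple of 9 → 270.
58 cm = 22.83 inches; × 7.429 = 169.63 → 170 rows.

Cast on 270 stitches; work 170 rows.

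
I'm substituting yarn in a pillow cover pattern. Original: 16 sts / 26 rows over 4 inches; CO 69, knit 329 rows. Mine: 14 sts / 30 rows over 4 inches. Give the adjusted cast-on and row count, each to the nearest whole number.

Cast on 60 stitches; work 380 rows.

Stitches: 69 × 14/16 = 60.38 → 60.
Rows: 329 × 30/26 = 379.62 → 380.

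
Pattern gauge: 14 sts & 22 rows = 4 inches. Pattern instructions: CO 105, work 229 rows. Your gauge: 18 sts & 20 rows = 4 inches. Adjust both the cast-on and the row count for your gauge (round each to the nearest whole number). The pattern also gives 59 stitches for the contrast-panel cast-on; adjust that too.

Stitches: 105 × 18/14 = 135.00 → 135.
Rows: 229 × 20/22 = 208.18 → 208.
contrast-panel cast-on: 59 × 18/14 = 75.86 → 76.

Cast on 135 stitches; work 208 rows; contrast-panel cast-on 76 stitches.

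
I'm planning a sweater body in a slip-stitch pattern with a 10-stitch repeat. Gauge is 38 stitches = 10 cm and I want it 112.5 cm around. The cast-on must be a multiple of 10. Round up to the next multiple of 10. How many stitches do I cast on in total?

38 / 10 = 3.8 sts per cm.
112.5 × 3.8 = 427.50 sts.
Next multiple of 10: 430.

Cast on 430 stitches.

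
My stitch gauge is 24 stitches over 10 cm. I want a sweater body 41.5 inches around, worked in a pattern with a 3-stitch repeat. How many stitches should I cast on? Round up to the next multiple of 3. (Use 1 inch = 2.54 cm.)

41.5 in = 41.5 × 2.54 = 105.41 cm.
24 / 10 = 2.4 sts/cm.
105.41 × 2.4 = 252.98 sts.
→ 255.

255 stitches.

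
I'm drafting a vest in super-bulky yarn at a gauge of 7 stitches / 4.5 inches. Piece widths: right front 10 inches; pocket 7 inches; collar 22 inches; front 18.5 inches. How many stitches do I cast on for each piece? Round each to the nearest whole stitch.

right front 16; pocket 11; collar 34; front 29.

Rate = 7/4.5 = 1.556 sts per in.
right front: 10 × 1.556 = 15.56 → 16.
pocket: 7 × 1.556 = 10.89 → 11.
collar: 22 × 1.556 = 34.22 → 34.
front: 18.5 × 1.556 = 28.78 → 29.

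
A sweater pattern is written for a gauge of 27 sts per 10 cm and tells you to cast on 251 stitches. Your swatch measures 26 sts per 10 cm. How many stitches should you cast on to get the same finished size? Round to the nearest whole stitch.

Scale factor = 26 / 27 = 0.963.
251 × 26 / 27 = 241.70 sts.
→ 242 sts.

Cast on 242 stitches.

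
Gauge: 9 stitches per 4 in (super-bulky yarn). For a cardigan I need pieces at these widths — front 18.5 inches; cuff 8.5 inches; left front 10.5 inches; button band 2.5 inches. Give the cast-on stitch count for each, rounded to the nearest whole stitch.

front 42; cuff 19; left front 24; button band 6.

Rate = 9/4 = 2.25 sts per in.
front: 18.5 × 2.25 = 41.62 → 42.
cuff: 8.5 × 2.25 = 19.12 → 19.
left front: 10.5 × 2.25 = 23.62 → 24.
button band: 2.5 × 2.25 = 5.62 → 6.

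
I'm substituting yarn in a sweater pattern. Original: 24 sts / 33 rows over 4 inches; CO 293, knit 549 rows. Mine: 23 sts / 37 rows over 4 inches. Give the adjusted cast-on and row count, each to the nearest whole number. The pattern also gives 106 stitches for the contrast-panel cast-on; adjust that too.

Cast on 281 stitches; work 616 rows; contrast-panel cast-on 102 stitches.

Stitches: 293 × 23/24 = 280.79 → 281.
Rows: 549 × 37/33 = 615.55 → 616.
contrast-panel cast-on: 106 × 23/24 = 101.58 → 102.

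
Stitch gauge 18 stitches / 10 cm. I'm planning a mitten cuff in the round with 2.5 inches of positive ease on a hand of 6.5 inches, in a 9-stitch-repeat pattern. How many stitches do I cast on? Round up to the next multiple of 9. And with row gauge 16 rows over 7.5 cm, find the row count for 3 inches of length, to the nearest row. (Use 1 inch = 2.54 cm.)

Finished = 6.5 + 2.5 = 9 inches.
9 inches × 2.54 = 22.86 cm.
18/10 = 1.8 sts per cm; 22.86 × 1.8 = 41.15 sts.
Next multiple of 9 → 45.
3 inches = 7.62 cm; × 2.133 = 16.26 → 16 rows.

Cast on 45 stitches; work 16 rows.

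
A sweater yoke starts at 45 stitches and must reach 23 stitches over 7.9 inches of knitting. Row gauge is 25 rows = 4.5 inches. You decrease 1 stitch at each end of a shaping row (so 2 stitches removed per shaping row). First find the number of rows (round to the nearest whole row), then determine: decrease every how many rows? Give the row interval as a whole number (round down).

Rows = 7.9 × 5.556 = 43.9 → 44 rows.
Stitches to remove: 22 → 11 shaping rows (at 2 st each).
44 / 11 = 4.00 → every 4 rows.

Decrease every 4th row.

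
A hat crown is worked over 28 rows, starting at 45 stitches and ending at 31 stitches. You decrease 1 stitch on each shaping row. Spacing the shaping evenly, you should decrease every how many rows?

Stitches to remove: |31 − 45| = 14.
Shaping rows needed: 14 / 1 = 14.
28 rows / 14 = every 2 rows.

Decrease every 2nd row.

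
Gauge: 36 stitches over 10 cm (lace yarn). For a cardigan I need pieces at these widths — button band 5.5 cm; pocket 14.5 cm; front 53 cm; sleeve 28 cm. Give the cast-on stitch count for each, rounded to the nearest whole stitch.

button band 20; pocket 52; front 191; sleeve 101.

Rate = 36/10 = 3.6 sts per cm.
button band: 5.5 × 3.6 = 19.80 → 20.
pocket: 14.5 × 3.6 = 52.20 → 52.
front: 53 × 3.6 = 190.80 → 191.
sleeve: 28 × 3.6 = 100.80 → 101.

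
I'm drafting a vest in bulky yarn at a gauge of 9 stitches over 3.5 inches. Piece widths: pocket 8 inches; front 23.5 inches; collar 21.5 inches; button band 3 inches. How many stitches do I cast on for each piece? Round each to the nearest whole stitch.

Rate = 9/3.5 = 2.571 sts per in.
pocket: 8 × 2.571 = 20.57 → 21.
front: 23.5 × 2.571 = 60.43 → 60.
collar: 21.5 × 2.571 = 55.29 → 55.
button band: 3 × 2.571 = 7.71 → 8.

pocket 21; front 60; collar 55; button band 8.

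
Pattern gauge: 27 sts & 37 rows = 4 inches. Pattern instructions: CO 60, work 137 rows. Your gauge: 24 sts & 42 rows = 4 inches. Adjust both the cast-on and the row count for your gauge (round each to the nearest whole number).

Cast on 53 stitches; work 156 rows.

Stitches: 60 × 24/27 = 53.33 → 53.
Rows: 137 × 42/37 = 155.51 → 156.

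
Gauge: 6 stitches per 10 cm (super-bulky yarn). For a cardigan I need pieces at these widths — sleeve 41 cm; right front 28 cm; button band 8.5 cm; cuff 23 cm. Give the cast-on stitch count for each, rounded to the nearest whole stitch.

Rate = 6/10 = 0.6 sts per cm.
sleeve: 41 × 0.6 = 24.60 → 25.
right front: 28 × 0.6 = 16.80 → 17.
button band: 8.5 × 0.6 = 5.10 → 5.
cuff: 23 × 0.6 = 13.80 → 14.

sleeve 25; right front 17; button band 5; cuff 14.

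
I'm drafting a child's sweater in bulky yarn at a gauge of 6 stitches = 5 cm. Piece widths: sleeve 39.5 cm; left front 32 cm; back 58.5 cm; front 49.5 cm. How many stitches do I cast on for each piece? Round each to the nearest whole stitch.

Rate = 6/5 = 1.2 sts per cm.
sleeve: 39.5 × 1.2 = 47.40 → 47.
left front: 32 × 1.2 = 38.40 → 38.
back: 58.5 × 1.2 = 70.20 → 70.
front: 49.5 × 1.2 = 59.40 → 59.

sleeve 47; left front 38; back 70; front 59.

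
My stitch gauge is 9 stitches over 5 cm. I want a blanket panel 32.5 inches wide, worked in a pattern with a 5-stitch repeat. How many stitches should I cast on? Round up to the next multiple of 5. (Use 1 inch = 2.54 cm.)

150 stitches.

32.5 in = 32.5 × 2.54 = 82.55 cm.
9 / 5 = 1.8 sts/cm.
82.55 × 1.8 = 148.59 sts.
→ 150.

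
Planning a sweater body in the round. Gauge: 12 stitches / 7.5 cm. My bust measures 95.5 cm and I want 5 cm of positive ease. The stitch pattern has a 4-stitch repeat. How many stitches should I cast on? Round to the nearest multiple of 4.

Finished = 95.5 + 5 = 100.5 cm.
12 / 7.5 = 1.6 sts/cm.
100.5 × 1.6 = 160.80 sts.
Nearest multiple of 4: 160.

CO 160 sts.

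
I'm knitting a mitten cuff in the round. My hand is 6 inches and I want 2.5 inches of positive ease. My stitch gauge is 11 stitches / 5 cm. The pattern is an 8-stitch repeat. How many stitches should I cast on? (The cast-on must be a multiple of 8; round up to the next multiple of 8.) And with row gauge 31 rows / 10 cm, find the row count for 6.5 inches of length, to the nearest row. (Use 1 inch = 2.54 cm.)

Cast on 48 stitches; work 51 rows.

Finished = 6 + 2.5 = 8.5 inches.
8.5 inches × 2.54 = 21.59 cm.
11/5 = 2.2 sts per cm; 21.59 × 2.2 = 47.50 sts.
Next multiple of 8 → 48.
6.5 inches = 16.51 cm; × 3.1 = 51.18 → 51 rows.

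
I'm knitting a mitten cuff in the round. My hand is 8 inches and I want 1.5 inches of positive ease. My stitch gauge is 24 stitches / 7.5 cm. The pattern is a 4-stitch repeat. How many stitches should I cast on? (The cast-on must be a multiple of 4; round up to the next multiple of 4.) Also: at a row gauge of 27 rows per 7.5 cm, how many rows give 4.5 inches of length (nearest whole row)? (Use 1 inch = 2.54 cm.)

Cast on 80 stitches; work 41 rows.

Finished = 8 + 1.5 = 9.5 inches.
9.5 inches × 2.54 = 24.13 cm.
24/7.5 = 3.2 sts per cm; 24.13 × 3.2 = 77.22 sts.
Next multiple of 4 → 80.
4.5 inches = 11.43 cm; × 3.6 = 41.15 → 41 rows.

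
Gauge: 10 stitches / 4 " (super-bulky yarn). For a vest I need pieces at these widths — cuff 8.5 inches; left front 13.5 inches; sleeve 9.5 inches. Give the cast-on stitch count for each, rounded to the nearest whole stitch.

Rate = 10/4 = 2.5 sts per in.
cuff: 8.5 × 2.5 = 21.25 → 21.
left front: 13.5 × 2.5 = 33.75 → 34.
sleeve: 9.5 × 2.5 = 23.75 → 24.

cuff 21; left front 34; sleeve 24.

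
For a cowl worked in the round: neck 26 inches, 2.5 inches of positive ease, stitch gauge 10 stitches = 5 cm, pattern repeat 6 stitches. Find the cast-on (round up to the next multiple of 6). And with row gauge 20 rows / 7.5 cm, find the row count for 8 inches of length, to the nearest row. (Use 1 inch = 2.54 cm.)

Finished = 26 + 2.5 = 28.5 inches.
28.5 inches × 2.54 = 72.39 cm.
10/5 = 2 sts per cm; 72.39 × 2 = 144.78 sts.
Next multiple of 6 → 150.
8 inches = 20.32 cm; × 2.667 = 54.19 → 54 rows.

Cast on 150 stitches; work 54 rows.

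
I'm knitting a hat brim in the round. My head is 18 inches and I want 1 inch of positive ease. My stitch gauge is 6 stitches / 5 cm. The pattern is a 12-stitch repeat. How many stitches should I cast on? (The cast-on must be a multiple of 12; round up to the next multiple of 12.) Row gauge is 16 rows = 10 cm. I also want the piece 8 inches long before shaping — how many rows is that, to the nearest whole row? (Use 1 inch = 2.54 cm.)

Cast on 60 stitches; work 33 rows.

Finished = 18 + 1 = 19 inches.
19 inches × 2.54 = 48.26 cm.
6/5 = 1.2 sts per cm; 48.26 × 1.2 = 57.91 sts.
Next multiple of 12 → 60.
8 inches = 20.32 cm; × 1.6 = 32.51 → 33 rows.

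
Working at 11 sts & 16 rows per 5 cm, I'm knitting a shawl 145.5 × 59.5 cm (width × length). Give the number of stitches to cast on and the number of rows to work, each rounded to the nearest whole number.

Stitch gauge = 11/5 = 2.2 sts/cm; 145.5 × 2.2 = 320.10 → 320 sts.
Row gauge = 16/5 = 3.2 rows/cm; 59.5 × 3.2 = 190.40 → 190 rows.

Cast on 320 stitches and work 190 rows.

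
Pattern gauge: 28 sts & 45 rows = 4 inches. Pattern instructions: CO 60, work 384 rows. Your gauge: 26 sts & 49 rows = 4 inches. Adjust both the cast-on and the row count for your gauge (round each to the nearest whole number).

Stitches: 60 × 26/28 = 55.71 → 56.
Rows: 384 × 49/45 = 418.13 → 418.

Cast on 56 stitches; work 418 rows.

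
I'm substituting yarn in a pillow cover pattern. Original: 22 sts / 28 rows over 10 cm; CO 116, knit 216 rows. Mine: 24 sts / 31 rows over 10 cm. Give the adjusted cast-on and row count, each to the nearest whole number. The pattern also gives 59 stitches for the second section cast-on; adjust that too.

Stitches: 116 × 24/22 = 126.55 → 127.
Rows: 216 × 31/28 = 239.14 → 239.
second section cast-on: 59 × 24/22 = 64.36 → 64.

Cast on 127 stitches; work 239 rows; second section cast-on 64 stitches.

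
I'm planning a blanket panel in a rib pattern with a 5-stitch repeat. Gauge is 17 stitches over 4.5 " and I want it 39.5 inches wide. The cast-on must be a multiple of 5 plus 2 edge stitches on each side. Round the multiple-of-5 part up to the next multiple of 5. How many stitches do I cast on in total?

17 / 4.5 = 3.778 sts per inch.
39.5 × 3.778 = 149.22 sts.
Less 4 edge sts → 145.22 for the repeat.
Next multiple of 5: 150.
Add back 4 edge sts → 154.

Cast on 154 stitches.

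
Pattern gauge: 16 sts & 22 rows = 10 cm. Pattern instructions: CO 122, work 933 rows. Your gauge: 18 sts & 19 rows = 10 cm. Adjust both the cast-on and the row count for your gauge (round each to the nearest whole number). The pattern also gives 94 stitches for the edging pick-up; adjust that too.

Stitches: 122 × 18/16 = 137.25 → 137.
Rows: 933 × 19/22 = 805.77 → 806.
edging pick-up: 94 × 18/16 = 105.75 → 106.

Cast on 137 stitches; work 806 rows; edging pick-up 106 stitches.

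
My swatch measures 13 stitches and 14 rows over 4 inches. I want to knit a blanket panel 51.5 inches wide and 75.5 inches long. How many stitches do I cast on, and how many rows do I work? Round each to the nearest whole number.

Stitch gauge = 13/4 = 3.25 sts/in; 51.5 × 3.25 = 167.38 → 167 sts.
Row gauge = 14/4 = 3.5 rows/in; 75.5 × 3.5 = 264.25 → 264 rows.

Cast on 167 stitches and work 264 rows.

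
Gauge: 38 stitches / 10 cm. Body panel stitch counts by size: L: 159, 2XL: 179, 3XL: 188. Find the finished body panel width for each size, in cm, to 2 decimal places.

L 41.84 cm; 2XL 47.11 cm; 3XL 49.47 cm.

38/10 = 3.8 sts per cm.
L: 159 / 3.8 = 41.842 → 41.84 cm.
2XL: 179 / 3.8 = 47.105 → 47.11 cm.
3XL: 188 / 3.8 = 49.474 → 49.47 cm.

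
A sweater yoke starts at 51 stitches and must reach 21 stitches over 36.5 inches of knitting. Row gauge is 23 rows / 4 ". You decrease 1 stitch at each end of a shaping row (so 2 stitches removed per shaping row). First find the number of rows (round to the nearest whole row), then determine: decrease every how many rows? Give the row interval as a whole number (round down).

Decrease every 14th row.

Rows = 36.5 × 5.75 = 209.9 → 210 rows.
Stitches to remove: 30 → 15 shaping rows (at 2 st each).
210 / 15 = 14.00 → every 14 rows.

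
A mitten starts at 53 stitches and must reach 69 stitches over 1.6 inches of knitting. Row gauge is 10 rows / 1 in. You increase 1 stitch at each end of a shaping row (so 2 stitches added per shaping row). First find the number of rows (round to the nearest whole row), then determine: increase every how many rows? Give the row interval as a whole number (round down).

Increase every 2nd row.

Rows = 1.6 × 10 = 16.0 → 16 rows.
Stitches to add: 16 → 8 shaping rows (at 2 st each).
16 / 8 = 2.00 → every 2 rows.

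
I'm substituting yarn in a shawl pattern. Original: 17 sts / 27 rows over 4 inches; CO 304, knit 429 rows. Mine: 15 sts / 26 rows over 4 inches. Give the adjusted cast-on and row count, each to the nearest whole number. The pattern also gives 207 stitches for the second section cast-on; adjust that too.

Stitches: 304 × 15/17 = 268.24 → 268.
Rows: 429 × 26/27 = 413.11 → 413.
second section cast-on: 207 × 15/17 = 182.65 → 183.

Cast on 268 stitches; work 413 rows; second section cast-on 183 stitches.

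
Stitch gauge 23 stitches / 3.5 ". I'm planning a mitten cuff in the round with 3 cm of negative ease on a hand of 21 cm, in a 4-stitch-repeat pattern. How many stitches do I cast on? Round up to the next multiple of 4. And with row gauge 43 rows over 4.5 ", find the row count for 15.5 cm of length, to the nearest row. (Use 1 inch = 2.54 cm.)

Finished = 21 − 3 = 18 cm.
18 cm × 1/2.54 = 7.09 inches.
23/3.5 = 6.571 sts per in; 7.09 × 6.571 = 46.57 sts.
Next multiple of 4 → 48.
15.5 cm = 6.10 inches; × 9.556 = 58.31 → 58 rows.

Cast on 48 stitches; work 58 rows.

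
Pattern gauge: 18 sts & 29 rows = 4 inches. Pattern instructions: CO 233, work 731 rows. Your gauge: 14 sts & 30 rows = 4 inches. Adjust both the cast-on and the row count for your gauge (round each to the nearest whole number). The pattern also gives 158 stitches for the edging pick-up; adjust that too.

Stitches: 233 × 14/18 = 181.22 → 181.
Rows: 731 × 30/29 = 756.21 → 756.
edging pick-up: 158 × 14/18 = 122.89 → 123.

Cast on 181 stitches; work 756 rows; edging pick-up 123 stitches.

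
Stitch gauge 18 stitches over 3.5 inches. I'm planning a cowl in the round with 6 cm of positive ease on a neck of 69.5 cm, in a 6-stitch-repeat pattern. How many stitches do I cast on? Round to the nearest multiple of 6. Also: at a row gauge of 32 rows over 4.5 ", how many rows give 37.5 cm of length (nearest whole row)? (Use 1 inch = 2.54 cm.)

Finished = 69.5 + 6 = 75.5 cm.
75.5 cm × 1/2.54 = 29.72 inches.
18/3.5 = 5.143 sts per in; 29.72 × 5.143 = 152.87 sts.
Nearest multiple of 6 → 150.
37.5 cm = 14.76 inches; × 7.111 = 104.99 → 105 rows.

Cast on 150 stitches; work 105 rows.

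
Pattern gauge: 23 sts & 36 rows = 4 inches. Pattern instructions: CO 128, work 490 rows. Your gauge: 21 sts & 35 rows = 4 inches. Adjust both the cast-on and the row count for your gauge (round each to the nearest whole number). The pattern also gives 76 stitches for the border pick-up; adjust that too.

Stitches: 128 × 21/23 = 116.87 → 117.
Rows: 490 × 35/36 = 476.39 → 476.
border pick-up: 76 × 21/23 = 69.39 → 69.

Cast on 117 stitches; work 476 rows; border pick-up 69 stitches.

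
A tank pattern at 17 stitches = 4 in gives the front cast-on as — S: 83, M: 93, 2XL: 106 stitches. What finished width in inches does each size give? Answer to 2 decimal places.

17/4 = 4.25 sts per in.
S: 83 / 4.25 = 19.529 → 19.53 in.
M: 93 / 4.25 = 21.882 → 21.88 in.
2XL: 106 / 4.25 = 24.941 → 24.94 in.

S 19.53 inches; M 21.88 inches; 2XL 24.94 inches.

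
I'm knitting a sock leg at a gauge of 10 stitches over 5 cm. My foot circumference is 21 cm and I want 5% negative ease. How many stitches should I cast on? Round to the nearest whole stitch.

40 stitches.

Finished = 21 × 0.95 = 19.95 cm.
10 / 5 = 2 sts per cm.
19.95 × 2 = 39.90 sts.
→ 40 sts.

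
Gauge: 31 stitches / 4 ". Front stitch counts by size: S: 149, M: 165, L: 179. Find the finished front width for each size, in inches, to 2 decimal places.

S 19.23 inches; M 21.29 inches; L 23.10 inches.

31/4 = 7.75 sts per in.
S: 149 / 7.75 = 19.226 → 19.23 in.
M: 165 / 7.75 = 21.290 → 21.29 in.
L: 179 / 7.75 = 23.097 → 23.10 in.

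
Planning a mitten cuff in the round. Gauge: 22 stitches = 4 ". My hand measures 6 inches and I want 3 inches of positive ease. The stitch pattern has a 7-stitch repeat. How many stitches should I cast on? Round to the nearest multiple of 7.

Finished = 6 + 3 = 9 inches.
22 / 4 = 5.5 sts/in.
9 × 5.5 = 49.50 sts.
Nearest multiple of 7: 49.

Cast on 49 stitches.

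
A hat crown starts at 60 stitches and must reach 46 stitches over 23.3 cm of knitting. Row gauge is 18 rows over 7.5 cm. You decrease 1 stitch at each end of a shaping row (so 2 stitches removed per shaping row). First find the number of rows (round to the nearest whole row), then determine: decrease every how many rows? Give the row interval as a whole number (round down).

Rows = 23.3 × 2.4 = 55.9 → 56 rows.
Stitches to remove: 14 → 7 shaping rows (at 2 st each).
56 / 7 = 8.00 → every 8 rows.

Decrease every 8th row.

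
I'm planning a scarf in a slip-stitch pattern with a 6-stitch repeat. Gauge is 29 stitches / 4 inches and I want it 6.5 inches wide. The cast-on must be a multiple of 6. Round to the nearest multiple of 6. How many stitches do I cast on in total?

Cast on 48 stitches.

29 / 4 = 7.25 sts per inch.
6.5 × 7.25 = 47.12 sts.
Nearest multiple of 6: 48.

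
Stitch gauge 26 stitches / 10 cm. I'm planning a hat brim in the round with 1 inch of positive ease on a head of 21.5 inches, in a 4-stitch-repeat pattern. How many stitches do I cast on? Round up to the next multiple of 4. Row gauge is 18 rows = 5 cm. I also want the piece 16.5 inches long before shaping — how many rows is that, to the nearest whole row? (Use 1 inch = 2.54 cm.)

Finished = 21.5 + 1 = 22.5 inches.
22.5 inches × 2.54 = 57.15 cm.
26/10 = 2.6 sts per cm; 57.15 × 2.6 = 148.59 sts.
Next multiple of 4 → 152.
16.5 inches = 41.91 cm; × 3.6 = 150.88 → 151 rows.

Cast on 152 stitches; work 151 rows.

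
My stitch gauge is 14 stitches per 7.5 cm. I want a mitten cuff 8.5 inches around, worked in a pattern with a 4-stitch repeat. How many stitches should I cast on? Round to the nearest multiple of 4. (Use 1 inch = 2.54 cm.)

40 stitches.

8.5 in = 8.5 × 2.54 = 21.59 cm.
14 / 7.5 = 1.867 sts/cm.
21.59 × 1.867 = 40.30 sts.
→ 40.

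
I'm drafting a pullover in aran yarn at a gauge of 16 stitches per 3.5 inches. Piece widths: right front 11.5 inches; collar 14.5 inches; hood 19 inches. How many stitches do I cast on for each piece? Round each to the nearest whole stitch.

right front 53; collar 66; hood 87.

Rate = 16/3.5 = 4.571 sts per in.
right front: 11.5 × 4.571 = 52.57 → 53.
collar: 14.5 × 4.571 = 66.29 → 66.
hood: 19 × 4.571 = 86.86 → 87.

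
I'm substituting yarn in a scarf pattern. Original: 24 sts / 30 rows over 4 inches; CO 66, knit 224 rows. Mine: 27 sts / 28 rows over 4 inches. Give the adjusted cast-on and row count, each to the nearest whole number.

Cast on 74 stitches; work 209 rows.

Stitches: 66 × 27/24 = 74.25 → 74.
Rows: 224 × 28/30 = 209.07 → 209.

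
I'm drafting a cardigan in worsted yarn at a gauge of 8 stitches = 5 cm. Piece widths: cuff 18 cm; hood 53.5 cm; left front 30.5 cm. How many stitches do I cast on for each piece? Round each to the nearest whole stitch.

cuff 29; hood 86; left front 49.

Rate = 8/5 = 1.6 sts per cm.
cuff: 18 × 1.6 = 28.80 → 29.
hood: 53.5 × 1.6 = 85.60 → 86.
left front: 30.5 × 1.6 = 48.80 → 49.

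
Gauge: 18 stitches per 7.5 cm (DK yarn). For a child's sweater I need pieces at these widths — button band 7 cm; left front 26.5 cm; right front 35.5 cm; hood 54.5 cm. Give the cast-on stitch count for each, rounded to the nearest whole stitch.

button band 17; left front 64; right front 85; hood 131.

Rate = 18/7.5 = 2.4 sts per cm.
button band: 7 × 2.4 = 16.80 → 17.
left front: 26.5 × 2.4 = 63.60 → 64.
right front: 35.5 × 2.4 = 85.20 → 85.
hood: 54.5 × 2.4 = 130.80 → 131.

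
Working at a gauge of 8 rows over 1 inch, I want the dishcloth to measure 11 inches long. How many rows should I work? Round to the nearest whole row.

8 rows / 1 in = 8 rows per inch.
11 × 8 = 88.00 rows.

Knit 88 rows.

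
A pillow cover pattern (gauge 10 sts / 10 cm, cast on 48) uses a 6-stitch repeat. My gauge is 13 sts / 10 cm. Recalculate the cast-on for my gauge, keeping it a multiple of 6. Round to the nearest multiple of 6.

60 stitches.

48 × 13 / 10 = 62.40.
Nearest multiple of 6: 60.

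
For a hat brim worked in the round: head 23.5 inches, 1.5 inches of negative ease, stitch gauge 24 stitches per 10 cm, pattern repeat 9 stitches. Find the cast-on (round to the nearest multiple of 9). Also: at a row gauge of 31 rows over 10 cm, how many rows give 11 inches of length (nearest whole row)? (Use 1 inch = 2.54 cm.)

Cast on 135 stitches; work 87 rows.

Finished = 23.5 − 1.5 = 22 inches.
22 inches × 2.54 = 55.88 cm.
24/10 = 2.4 sts per cm; 55.88 × 2.4 = 134.11 sts.
Nearest multiple of 9 → 135.
11 inches = 27.94 cm; × 3.1 = 86.61 → 87 rows.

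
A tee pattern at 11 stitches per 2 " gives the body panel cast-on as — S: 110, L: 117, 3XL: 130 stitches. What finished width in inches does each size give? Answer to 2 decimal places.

S 20.00 inches; L 21.27 inches; 3XL 23.64 inches.

11/2 = 5.5 sts per in.
S: 110 / 5.5 = 20.000 → 20.00 in.
L: 117 / 5.5 = 21.273 → 21.27 in.
3XL: 130 / 5.5 = 23.636 → 23.64 in.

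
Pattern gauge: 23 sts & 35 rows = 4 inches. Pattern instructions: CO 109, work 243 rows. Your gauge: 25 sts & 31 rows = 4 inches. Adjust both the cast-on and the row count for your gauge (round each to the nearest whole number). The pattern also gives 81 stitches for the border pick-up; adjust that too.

Cast on 118 stitches; work 215 rows; border pick-up 88 stitches.

Stitches: 109 × 25/23 = 118.48 → 118.
Rows: 243 × 31/35 = 215.23 → 215.
border pick-up: 81 × 25/23 = 88.04 → 88.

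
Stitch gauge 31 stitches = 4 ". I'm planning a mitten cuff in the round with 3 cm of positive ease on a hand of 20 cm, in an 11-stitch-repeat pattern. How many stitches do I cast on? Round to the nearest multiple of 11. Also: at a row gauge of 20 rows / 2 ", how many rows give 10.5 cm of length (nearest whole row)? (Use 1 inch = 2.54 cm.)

Finished = 20 + 3 = 23 cm.
23 cm × 1/2.54 = 9.06 inches.
31/4 = 7.75 sts per in; 9.06 × 7.75 = 70.18 sts.
Nearest multiple of 11 → 66.
10.5 cm = 4.13 inches; × 10 = 41.34 → 41 rows.

Cast on 66 stitches; work 41 rows.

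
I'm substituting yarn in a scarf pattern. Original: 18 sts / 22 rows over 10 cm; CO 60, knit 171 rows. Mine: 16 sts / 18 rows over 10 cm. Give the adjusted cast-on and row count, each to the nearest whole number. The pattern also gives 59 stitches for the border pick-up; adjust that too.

Cast on 53 stitches; work 140 rows; border pick-up 52 stitches.

Stitches: 60 × 16/18 = 53.33 → 53.
Rows: 171 × 18/22 = 139.91 → 140.
border pick-up: 59 × 16/18 = 52.44 → 52.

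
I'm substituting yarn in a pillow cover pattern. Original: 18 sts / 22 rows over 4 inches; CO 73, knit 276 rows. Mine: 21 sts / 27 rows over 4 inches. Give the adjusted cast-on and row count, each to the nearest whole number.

Stitches: 73 × 21/18 = 85.17 → 85.
Rows: 276 × 27/22 = 338.73 → 339.

Cast on 85 stitches; work 339 rows.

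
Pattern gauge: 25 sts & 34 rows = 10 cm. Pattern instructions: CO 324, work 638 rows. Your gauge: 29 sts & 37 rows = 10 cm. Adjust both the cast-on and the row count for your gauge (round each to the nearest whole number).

Cast on 376 stitches; work 694 rows.

Stitches: 324 × 29/25 = 375.84 → 376.
Rows: 638 × 37/34 = 694.29 → 694.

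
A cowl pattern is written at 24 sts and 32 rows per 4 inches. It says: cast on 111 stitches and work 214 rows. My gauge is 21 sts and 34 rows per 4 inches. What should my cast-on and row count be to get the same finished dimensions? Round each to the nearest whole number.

Stitches: 111 × 21/24 = 97.12 → 97.
Rows: 214 × 34/32 = 227.38 → 227.

Cast on 97 stitches; work 227 rows.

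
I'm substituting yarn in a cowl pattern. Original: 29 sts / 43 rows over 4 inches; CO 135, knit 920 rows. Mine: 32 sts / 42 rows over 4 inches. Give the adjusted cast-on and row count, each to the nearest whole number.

Cast on 149 stitches; work 899 rows.

Stitches: 135 × 32/29 = 148.97 → 149.
Rows: 920 × 42/43 = 898.60 → 899.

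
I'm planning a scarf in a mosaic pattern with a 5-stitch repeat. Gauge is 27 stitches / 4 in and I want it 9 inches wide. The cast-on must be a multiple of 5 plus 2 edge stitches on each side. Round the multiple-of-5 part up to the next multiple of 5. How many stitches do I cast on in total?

27 / 4 = 6.75 sts per inch.
9 × 6.75 = 60.75 sts.
Less 4 edge sts → 56.75 for the repeat.
Next multiple of 5: 60.
Add back 4 edge sts → 64.

Cast on 64 stitches.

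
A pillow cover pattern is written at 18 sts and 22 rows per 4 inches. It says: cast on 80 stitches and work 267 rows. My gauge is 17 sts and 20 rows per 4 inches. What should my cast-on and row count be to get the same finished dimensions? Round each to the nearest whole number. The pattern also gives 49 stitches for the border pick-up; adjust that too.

Stitches: 80 × 17/18 = 75.56 → 76.
Rows: 267 × 20/22 = 242.73 → 243.
border pick-up: 49 × 17/18 = 46.28 → 46.

Cast on 76 stitches; work 243 rows; border pick-up 46 stitches.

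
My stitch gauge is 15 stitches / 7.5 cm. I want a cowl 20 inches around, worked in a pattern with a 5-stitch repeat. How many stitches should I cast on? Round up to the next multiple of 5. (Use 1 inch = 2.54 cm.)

20 in = 20 × 2.54 = 50.80 cm.
15 / 7.5 = 2 sts/cm.
50.80 × 2 = 101.60 sts.
→ 105.

105 stitches.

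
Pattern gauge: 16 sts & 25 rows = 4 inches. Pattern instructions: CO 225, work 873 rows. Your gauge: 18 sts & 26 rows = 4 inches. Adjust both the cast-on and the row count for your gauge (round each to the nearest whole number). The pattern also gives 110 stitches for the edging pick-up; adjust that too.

Cast on 253 stitches; work 908 rows; edging pick-up 124 stitches.

Stitches: 225 × 18/16 = 253.12 → 253.
Rows: 873 × 26/25 = 907.92 → 908.
edging pick-up: 110 × 18/16 = 123.75 → 124.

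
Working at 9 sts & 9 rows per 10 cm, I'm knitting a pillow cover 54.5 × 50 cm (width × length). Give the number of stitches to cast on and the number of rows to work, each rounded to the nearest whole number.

Cast on 49 stitches and work 45 rows.

Stitch gauge = 9/10 = 0.9 sts/cm; 54.5 × 0.9 = 49.05 → 49 sts.
Row gauge = 9/10 = 0.9 rows/cm; 50 × 0.9 = 45.00 → 45 rows.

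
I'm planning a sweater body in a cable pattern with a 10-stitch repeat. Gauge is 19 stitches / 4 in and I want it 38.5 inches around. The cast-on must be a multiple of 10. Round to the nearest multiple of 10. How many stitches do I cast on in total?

Cast on 180 stitches.

19 / 4 = 4.75 sts per inch.
38.5 × 4.75 = 182.88 sts.
Nearest multiple of 10: 180.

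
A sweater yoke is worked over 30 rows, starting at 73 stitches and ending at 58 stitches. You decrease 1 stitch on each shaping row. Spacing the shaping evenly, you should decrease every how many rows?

Stitches to remove: |58 − 73| = 15.
Shaping rows needed: 15 / 1 = 15.
30 rows / 15 = every 2 rows.

Decrease every 2nd row.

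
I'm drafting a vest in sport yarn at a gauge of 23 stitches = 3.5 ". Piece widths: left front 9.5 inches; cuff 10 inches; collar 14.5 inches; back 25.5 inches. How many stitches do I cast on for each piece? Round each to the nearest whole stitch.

Rate = 23/3.5 = 6.571 sts per in.
left front: 9.5 × 6.571 = 62.43 → 62.
cuff: 10 × 6.571 = 65.71 → 66.
collar: 14.5 × 6.571 = 95.29 → 95.
back: 25.5 × 6.571 = 167.57 → 168.

left front 62; cuff 66; collar 95; back 168.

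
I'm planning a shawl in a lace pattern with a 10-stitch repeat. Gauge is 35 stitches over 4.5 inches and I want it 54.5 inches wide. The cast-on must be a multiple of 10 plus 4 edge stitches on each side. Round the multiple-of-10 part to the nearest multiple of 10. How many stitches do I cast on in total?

Cast on 428 stitches.

35 / 4.5 = 7.778 sts per inch.
54.5 × 7.778 = 423.89 sts.
Less 8 edge sts → 415.89 for the repeat.
Nearest multiple of 10: 420.
Add back 8 edge sts → 428.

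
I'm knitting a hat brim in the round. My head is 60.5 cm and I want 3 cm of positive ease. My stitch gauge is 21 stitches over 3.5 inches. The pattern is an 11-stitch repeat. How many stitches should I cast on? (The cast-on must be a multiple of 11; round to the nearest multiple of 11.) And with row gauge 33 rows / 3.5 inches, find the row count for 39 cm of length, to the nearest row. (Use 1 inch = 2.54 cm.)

Finished = 60.5 + 3 = 63.5 cm.
63.5 cm × 1/2.54 = 25.00 inches.
21/3.5 = 6 sts per in; 25.00 × 6 = 150.00 sts.
Nearest multiple of 11 → 154.
39 cm = 15.35 inches; × 9.429 = 144.77 → 145 rows.

Cast on 154 stitches; work 145 rows.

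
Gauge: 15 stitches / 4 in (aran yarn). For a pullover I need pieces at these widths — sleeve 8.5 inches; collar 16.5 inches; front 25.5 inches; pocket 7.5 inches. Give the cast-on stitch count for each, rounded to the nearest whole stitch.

sleeve 32; collar 62; front 96; pocket 28.

Rate = 15/4 = 3.75 sts per in.
sleeve: 8.5 × 3.75 = 31.88 → 32.
collar: 16.5 × 3.75 = 61.88 → 62.
front: 25.5 × 3.75 = 95.62 → 96.
pocket: 7.5 × 3.75 = 28.12 → 28.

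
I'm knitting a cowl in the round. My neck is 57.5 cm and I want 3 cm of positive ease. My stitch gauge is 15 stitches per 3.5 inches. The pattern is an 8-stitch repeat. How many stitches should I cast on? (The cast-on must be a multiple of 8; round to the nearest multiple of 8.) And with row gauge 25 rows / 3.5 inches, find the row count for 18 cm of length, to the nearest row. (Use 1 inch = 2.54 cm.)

Cast on 104 stitches; work 51 rows.

Finished = 57.5 + 3 = 60.5 cm.
60.5 cm × 1/2.54 = 23.82 inches.
15/3.5 = 4.286 sts per in; 23.82 × 4.286 = 102.08 sts.
Nearest multiple of 8 → 104.
18 cm = 7.09 inches; × 7.143 = 50.62 → 51 rows.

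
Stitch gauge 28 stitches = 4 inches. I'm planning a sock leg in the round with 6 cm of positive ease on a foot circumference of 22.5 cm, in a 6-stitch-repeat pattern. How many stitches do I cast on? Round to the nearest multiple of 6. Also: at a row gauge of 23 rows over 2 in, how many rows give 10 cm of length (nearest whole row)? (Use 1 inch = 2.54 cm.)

Finished = 22.5 + 6 = 28.5 cm.
28.5 cm × 1/2.54 = 11.22 inches.
28/4 = 7 sts per in; 11.22 × 7 = 78.54 sts.
Nearest multiple of 6 → 78.
10 cm = 3.94 inches; × 11.5 = 45.28 → 45 rows.

Cast on 78 stitches; work 45 rows.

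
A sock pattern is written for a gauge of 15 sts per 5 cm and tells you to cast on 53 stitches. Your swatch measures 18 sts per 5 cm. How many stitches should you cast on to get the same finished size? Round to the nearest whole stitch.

Scale factor = 18 / 15 = 1.200.
53 × 18 / 15 = 63.60 sts.
→ 64 sts.

64 stitches.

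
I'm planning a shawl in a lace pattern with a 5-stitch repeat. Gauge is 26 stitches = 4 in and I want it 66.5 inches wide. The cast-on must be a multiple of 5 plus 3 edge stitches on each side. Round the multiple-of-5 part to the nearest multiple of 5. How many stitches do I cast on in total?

431 stitches.

26 / 4 = 6.5 sts per inch.
66.5 × 6.5 = 432.25 sts.
Less 6 edge sts → 426.25 for the repeat.
Nearest multiple of 5: 425.
Add back 6 edge sts → 431.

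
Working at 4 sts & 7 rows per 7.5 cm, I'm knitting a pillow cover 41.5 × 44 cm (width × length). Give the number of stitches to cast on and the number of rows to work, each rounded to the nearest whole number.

Stitch gauge = 4/7.5 = 0.533 sts/cm; 41.5 × 0.533 = 22.13 → 22 sts.
Row gauge = 7/7.5 = 0.933 rows/cm; 44 × 0.933 = 41.07 → 41 rows.

Cast on 22 stitches and work 41 rows.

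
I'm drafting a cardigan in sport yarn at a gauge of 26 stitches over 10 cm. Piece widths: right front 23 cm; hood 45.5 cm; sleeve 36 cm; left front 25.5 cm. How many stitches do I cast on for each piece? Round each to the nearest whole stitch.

right front 60; hood 118; sleeve 94; left front 66.

Rate = 26/10 = 2.6 sts per cm.
right front: 23 × 2.6 = 59.80 → 60.
hood: 45.5 × 2.6 = 118.30 → 118.
sleeve: 36 × 2.6 = 93.60 → 94.
left front: 25.5 × 2.6 = 66.30 → 66.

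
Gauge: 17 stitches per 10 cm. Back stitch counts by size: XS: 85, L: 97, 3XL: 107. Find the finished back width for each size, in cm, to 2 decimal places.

XS 50.00 cm; L 57.06 cm; 3XL 62.94 cm.

17/10 = 1.7 sts per cm.
XS: 85 / 1.7 = 50.000 → 50.00 cm.
L: 97 / 1.7 = 57.059 → 57.06 cm.
3XL: 107 / 1.7 = 62.941 → 62.94 cm.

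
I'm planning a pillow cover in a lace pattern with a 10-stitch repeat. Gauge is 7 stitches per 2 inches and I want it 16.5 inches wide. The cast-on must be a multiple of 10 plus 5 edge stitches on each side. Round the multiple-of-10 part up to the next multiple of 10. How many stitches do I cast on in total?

7 / 2 = 3.5 sts per inch.
16.5 × 3.5 = 57.75 sts.
Less 10 edge sts → 47.75 for the repeat.
Next multiple of 10: 50.
Add back 10 edge sts → 60.

Cast on 60 stitches.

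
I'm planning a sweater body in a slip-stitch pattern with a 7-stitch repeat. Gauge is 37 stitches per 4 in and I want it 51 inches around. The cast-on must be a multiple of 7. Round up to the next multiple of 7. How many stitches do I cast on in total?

476 stitches.

37 / 4 = 9.25 sts per inch.
51 × 9.25 = 471.75 sts.
Next multiple of 7: 476.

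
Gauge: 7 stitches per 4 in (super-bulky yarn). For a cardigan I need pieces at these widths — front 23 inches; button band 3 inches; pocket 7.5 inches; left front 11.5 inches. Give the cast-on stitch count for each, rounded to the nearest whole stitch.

Rate = 7/4 = 1.75 sts per in.
front: 23 × 1.75 = 40.25 → 40.
button band: 3 × 1.75 = 5.25 → 5.
pocket: 7.5 × 1.75 = 13.12 → 13.
left front: 11.5 × 1.75 = 20.12 → 20.

front 40; button band 5; pocket 13; left front 20.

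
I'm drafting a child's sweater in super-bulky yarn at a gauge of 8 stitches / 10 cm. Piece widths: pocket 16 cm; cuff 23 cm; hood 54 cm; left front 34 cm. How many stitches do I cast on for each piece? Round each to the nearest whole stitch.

pocket 13; cuff 18; hood 43; left front 27.

Rate = 8/10 = 0.8 sts per cm.
pocket: 16 × 0.8 = 12.80 → 13.
cuff: 23 × 0.8 = 18.40 → 18.
hood: 54 × 0.8 = 43.20 → 43.
left front: 34 × 0.8 = 27.20 → 27.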